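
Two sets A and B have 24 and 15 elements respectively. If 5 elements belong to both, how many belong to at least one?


|A ∪ B| = |A| + |B| - |A ∩ B|
= 24 + 15 - 5
= 34

|A ∪ B| = 34


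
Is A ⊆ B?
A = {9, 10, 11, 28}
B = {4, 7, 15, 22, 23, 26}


A ⊆ B means every element of A is in B.
Elements in A not in B: {9, 10, 11, 28}
So A ⊄ B.

No, A ⊄ B


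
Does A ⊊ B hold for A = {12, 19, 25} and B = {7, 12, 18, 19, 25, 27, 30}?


A ⊂ B requires: A ⊆ B AND A ≠ B.
A ⊆ B? Yes
A = B? No
A ⊂ B: Yes (A is a proper subset of B)

Yes, A ⊂ B


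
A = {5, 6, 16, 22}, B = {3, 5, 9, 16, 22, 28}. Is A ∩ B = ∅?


Disjoint means A ∩ B = ∅.
A ∩ B = {5, 16, 22}
A ∩ B ≠ ∅, so A and B are NOT disjoint.

No, A and B are not disjoint (A ∩ B = {5, 16, 22})


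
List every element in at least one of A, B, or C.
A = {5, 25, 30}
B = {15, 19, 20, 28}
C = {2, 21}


A ∪ B = {5, 15, 19, 20, 25, 28, 30}
(A ∪ B) ∪ C = {2, 5, 15, 19, 20, 21, 25, 28, 30}

A ∪ B ∪ C = {2, 5, 15, 19, 20, 21, 25, 28, 30}


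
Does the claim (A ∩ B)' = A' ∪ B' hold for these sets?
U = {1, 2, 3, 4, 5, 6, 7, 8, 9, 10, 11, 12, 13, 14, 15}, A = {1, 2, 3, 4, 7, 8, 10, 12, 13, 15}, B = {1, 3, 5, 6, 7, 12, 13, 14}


LHS: A ∩ B = {1, 3, 7, 12, 13}
(A ∩ B)' = U \ (A ∩ B) = {2, 4, 5, 6, 8, 9, 10, 11, 14, 15}
A' = {5, 6, 9, 11, 14}, B' = {2, 4, 8, 9, 10, 11, 15}
Claimed RHS: A' ∪ B' = {2, 4, 5, 6, 8, 9, 10, 11, 14, 15}
Identity is VALID: LHS = RHS = {2, 4, 5, 6, 8, 9, 10, 11, 14, 15} ✓

Identity is valid. (A ∩ B)' = A' ∪ B' = {2, 4, 5, 6, 8, 9, 10, 11, 14, 15}


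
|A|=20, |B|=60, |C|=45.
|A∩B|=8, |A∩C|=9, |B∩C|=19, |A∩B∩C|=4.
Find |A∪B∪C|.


|A∪B∪C| = |A|+|B|+|C| - |A∩B|-|A∩C|-|B∩C| + |A∩B∩C|
= 20+60+45 - 8-9-19 + 4
= 125 - 36 + 4
= 93

|A ∪ B ∪ C| = 93


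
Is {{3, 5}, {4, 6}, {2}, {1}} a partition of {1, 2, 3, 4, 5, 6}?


A partition requires: (1) non-empty parts, (2) pairwise disjoint, (3) union = U
Parts: {3, 5}, {4, 6}, {2}, {1}
Union of parts: {1, 2, 3, 4, 5, 6}
U = {1, 2, 3, 4, 5, 6}
All non-empty? True
Pairwise disjoint? True
Covers U? True

Yes, valid partition


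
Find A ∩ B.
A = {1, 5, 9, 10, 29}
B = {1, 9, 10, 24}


A ∩ B = elements in both A and B
A = {1, 5, 9, 10, 29}
B = {1, 9, 10, 24}
A ∩ B = {1, 9, 10}

A ∩ B = {1, 9, 10}


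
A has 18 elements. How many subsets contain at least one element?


Total subsets = 2^n = 2^18 = 262144
Non-empty subsets exclude the empty set: 2^n - 1
= 262144 - 1
= 262143

Number of non-empty subsets = 262143


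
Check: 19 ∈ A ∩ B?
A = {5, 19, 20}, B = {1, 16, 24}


A = {5, 19, 20}, B = {1, 16, 24}
A ∩ B = elements in both A and B
A ∩ B = ∅
Checking if 19 ∈ A ∩ B
19 is not in A ∩ B → False

19 ∉ A ∩ B


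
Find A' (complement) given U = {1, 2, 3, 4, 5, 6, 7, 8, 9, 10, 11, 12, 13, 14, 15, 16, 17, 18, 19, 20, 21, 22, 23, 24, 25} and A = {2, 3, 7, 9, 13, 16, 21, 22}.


Aᶜ = U \ A = elements in U but not in A
U = {1, 2, 3, 4, 5, 6, 7, 8, 9, 10, 11, 12, 13, 14, 15, 16, 17, 18, 19, 20, 21, 22, 23, 24, 25}
A = {2, 3, 7, 9, 13, 16, 21, 22}
Aᶜ = {1, 4, 5, 6, 8, 10, 11, 12, 14, 15, 17, 18, 19, 20, 23, 24, 25}

Aᶜ = {1, 4, 5, 6, 8, 10, 11, 12, 14, 15, 17, 18, 19, 20, 23, 24, 25}


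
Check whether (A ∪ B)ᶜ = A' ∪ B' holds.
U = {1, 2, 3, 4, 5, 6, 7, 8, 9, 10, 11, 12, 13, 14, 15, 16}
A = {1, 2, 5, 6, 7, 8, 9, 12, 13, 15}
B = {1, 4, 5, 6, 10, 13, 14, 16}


LHS: A ∪ B = {1, 2, 4, 5, 6, 7, 8, 9, 10, 12, 13, 14, 15, 16}
(A ∪ B)' = U \ (A ∪ B) = {3, 11}
A' = {3, 4, 10, 11, 14, 16}, B' = {2, 3, 7, 8, 9, 11, 12, 15}
Claimed RHS: A' ∪ B' = {2, 3, 4, 7, 8, 9, 10, 11, 12, 14, 15, 16}
Identity is INVALID: LHS = {3, 11} but the RHS claimed here equals {2, 3, 4, 7, 8, 9, 10, 11, 12, 14, 15, 16}. The correct form is (A ∪ B)' = A' ∩ B'.

Identity is invalid: (A ∪ B)' = {3, 11} but A' ∪ B' = {2, 3, 4, 7, 8, 9, 10, 11, 12, 14, 15, 16}. The correct De Morgan law is (A ∪ B)' = A' ∩ B'.


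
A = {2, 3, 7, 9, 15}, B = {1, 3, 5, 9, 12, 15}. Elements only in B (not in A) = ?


A = {2, 3, 7, 9, 15}
B = {1, 3, 5, 9, 12, 15}
Region: only in B (not in A)
Elements: {1, 5, 12}

Elements only in B (not in A): {1, 5, 12}


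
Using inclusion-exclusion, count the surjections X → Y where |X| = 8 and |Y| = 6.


n = |X| = 8, k = |Y| = 6. Surjections via inclusion-exclusion:
S(n,k) = Σ(-1)^i × C(k,i) × (k-i)^n, i=0 to k
i=0: (-1)^0×C(6,0)×6^8 = 1679616
i=1: (-1)^1×C(6,1)×5^8 = -2343750
i=2: (-1)^2×C(6,2)×4^8 = 983040
i=3: (-1)^3×C(6,3)×3^8 = -131220
i=4: (-1)^4×C(6,4)×2^8 = 3840
i=5: (-1)^5×C(6,5)×1^8 = -6
i=6: (-1)^6×C(6,6)×0^8 = 0
Total = 191520

Number of surjections = 191520


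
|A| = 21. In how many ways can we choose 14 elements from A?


C(n,k) = n! / (k!(n-k)!)
C(21,14) = 21! / (14!7!)
= 116280

C(21,14) = 116280


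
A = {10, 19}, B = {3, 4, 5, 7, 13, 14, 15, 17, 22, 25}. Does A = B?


Two sets are equal iff they have exactly the same elements.
A = {10, 19}
B = {3, 4, 5, 7, 13, 14, 15, 17, 22, 25}
Differences: {3, 4, 5, 7, 10, 13, 14, 15, 17, 19, 22, 25}
A ≠ B

No, A ≠ B


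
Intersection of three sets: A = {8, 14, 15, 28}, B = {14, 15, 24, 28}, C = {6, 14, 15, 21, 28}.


A ∩ B = {14, 15, 28}
(A ∩ B) ∩ C = {14, 15, 28}

A ∩ B ∩ C = {14, 15, 28}


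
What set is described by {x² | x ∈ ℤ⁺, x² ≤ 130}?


Checking each candidate:
Condition: positive perfect squares ≤ 130
Result = {1, 4, 9, 16, 25, 36, 49, 64, 81, 100, 121}

{1, 4, 9, 16, 25, 36, 49, 64, 81, 100, 121}


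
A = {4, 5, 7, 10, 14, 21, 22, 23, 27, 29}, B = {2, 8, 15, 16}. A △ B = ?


A △ B = (A \ B) ∪ (B \ A) = elements in exactly one of A or B
A \ B = {4, 5, 7, 10, 14, 21, 22, 23, 27, 29}
B \ A = {2, 8, 15, 16}
A △ B = {2, 4, 5, 7, 8, 10, 14, 15, 16, 21, 22, 23, 27, 29}

A △ B = {2, 4, 5, 7, 8, 10, 14, 15, 16, 21, 22, 23, 27, 29}


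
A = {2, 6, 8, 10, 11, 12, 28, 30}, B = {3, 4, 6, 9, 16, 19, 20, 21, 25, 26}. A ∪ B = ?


A ∪ B = all elements in A or B (or both)
A = {2, 6, 8, 10, 11, 12, 28, 30}
B = {3, 4, 6, 9, 16, 19, 20, 21, 25, 26}
A ∪ B = {2, 3, 4, 6, 8, 9, 10, 11, 12, 16, 19, 20, 21, 25, 26, 28, 30}

A ∪ B = {2, 3, 4, 6, 8, 9, 10, 11, 12, 16, 19, 20, 21, 25, 26, 28, 30}


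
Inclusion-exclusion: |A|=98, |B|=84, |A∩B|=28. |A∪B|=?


|A ∪ B| = |A| + |B| - |A ∩ B|
= 98 + 84 - 28
= 154

|A ∪ B| = 154


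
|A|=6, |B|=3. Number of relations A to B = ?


A relation from A to B is any subset of A × B.
|A × B| = 6 × 3 = 18
# relations = 2^|A × B| = 2^18 = 262144

Number of relations = 262144


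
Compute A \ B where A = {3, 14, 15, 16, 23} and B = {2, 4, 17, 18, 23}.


A \ B = elements in A but not in B
A = {3, 14, 15, 16, 23}
B = {2, 4, 17, 18, 23}
Remove from A any elements in B
A \ B = {3, 14, 15, 16}

A \ B = {3, 14, 15, 16}


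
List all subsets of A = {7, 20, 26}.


|A| = 3, so |P(A)| = 2^3 = 8
Enumerate subsets by cardinality (0 to 3):
∅, {7}, {20}, {26}, {7, 20}, {7, 26}, {20, 26}, {7, 20, 26}

P(A) has 8 subsets: ∅, {7}, {20}, {26}, {7, 20}, {7, 26}, {20, 26}, {7, 20, 26}


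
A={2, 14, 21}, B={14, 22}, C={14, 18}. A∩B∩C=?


A ∩ B = {14}
(A ∩ B) ∩ C = {14}

A ∩ B ∩ C = {14}


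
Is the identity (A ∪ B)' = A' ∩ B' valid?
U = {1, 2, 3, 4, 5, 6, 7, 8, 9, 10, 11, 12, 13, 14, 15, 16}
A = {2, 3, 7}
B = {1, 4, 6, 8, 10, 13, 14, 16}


LHS: A ∪ B = {1, 2, 3, 4, 6, 7, 8, 10, 13, 14, 16}
(A ∪ B)' = U \ (A ∪ B) = {5, 9, 11, 12, 15}
A' = {1, 4, 5, 6, 8, 9, 10, 11, 12, 13, 14, 15, 16}, B' = {2, 3, 5, 7, 9, 11, 12, 15}
Claimed RHS: A' ∩ B' = {5, 9, 11, 12, 15}
Identity is VALID: LHS = RHS = {5, 9, 11, 12, 15} ✓

Identity is valid. (A ∪ B)' = A' ∩ B' = {5, 9, 11, 12, 15}


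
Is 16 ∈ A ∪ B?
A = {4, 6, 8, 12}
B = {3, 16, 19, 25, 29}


A = {4, 6, 8, 12}, B = {3, 16, 19, 25, 29}
A ∪ B = all elements in A or B
A ∪ B = {3, 4, 6, 8, 12, 16, 19, 25, 29}
Checking if 16 ∈ A ∪ B
16 is in A ∪ B → True

16 ∈ A ∪ B


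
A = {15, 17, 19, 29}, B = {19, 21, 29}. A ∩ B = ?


A ∩ B = elements in both A and B
A = {15, 17, 19, 29}
B = {19, 21, 29}
A ∩ B = {19, 29}

A ∩ B = {19, 29}


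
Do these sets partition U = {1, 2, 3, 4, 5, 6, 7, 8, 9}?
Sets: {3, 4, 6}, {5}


A partition requires: (1) non-empty parts, (2) pairwise disjoint, (3) union = U
Parts: {3, 4, 6}, {5}
Union of parts: {3, 4, 5, 6}
U = {1, 2, 3, 4, 5, 6, 7, 8, 9}
All non-empty? True
Pairwise disjoint? True
Covers U? False

No, not a valid partition


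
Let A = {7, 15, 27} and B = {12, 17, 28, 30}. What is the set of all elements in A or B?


A ∪ B = all elements in A or B (or both)
A = {7, 15, 27}
B = {12, 17, 28, 30}
A ∪ B = {7, 12, 15, 17, 27, 28, 30}

A ∪ B = {7, 12, 15, 17, 27, 28, 30}


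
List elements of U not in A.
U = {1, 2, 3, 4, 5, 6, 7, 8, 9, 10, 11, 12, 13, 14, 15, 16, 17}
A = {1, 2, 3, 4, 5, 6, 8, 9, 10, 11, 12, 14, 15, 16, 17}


Aᶜ = U \ A = elements in U but not in A
U = {1, 2, 3, 4, 5, 6, 7, 8, 9, 10, 11, 12, 13, 14, 15, 16, 17}
A = {1, 2, 3, 4, 5, 6, 8, 9, 10, 11, 12, 14, 15, 16, 17}
Aᶜ = {7, 13}

Aᶜ = {7, 13}


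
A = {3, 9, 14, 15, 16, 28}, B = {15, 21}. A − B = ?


A \ B = elements in A but not in B
A = {3, 9, 14, 15, 16, 28}
B = {15, 21}
Remove from A any elements in B
A \ B = {3, 9, 14, 16, 28}

A \ B = {3, 9, 14, 16, 28}


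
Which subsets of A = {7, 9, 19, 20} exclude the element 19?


A subset of A that omits 19 is a subset of A \ {19}, so there are 2^(n-1) = 2^3 = 8 of them.
Subsets excluding 19: ∅, {7}, {9}, {20}, {7, 9}, {7, 20}, {9, 20}, {7, 9, 20}

Subsets excluding 19 (8 total): ∅, {7}, {9}, {20}, {7, 9}, {7, 20}, {9, 20}, {7, 9, 20}


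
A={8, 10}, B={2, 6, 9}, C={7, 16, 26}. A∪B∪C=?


A ∪ B = {2, 6, 8, 9, 10}
(A ∪ B) ∪ C = {2, 6, 7, 8, 9, 10, 16, 26}

A ∪ B ∪ C = {2, 6, 7, 8, 9, 10, 16, 26}


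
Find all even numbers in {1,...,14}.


Checking each candidate:
Condition: even numbers in {1,...,14}
Result = {2, 4, 6, 8, 10, 12, 14}

{2, 4, 6, 8, 10, 12, 14}


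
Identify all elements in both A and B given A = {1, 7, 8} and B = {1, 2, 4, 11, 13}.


A = {1, 7, 8}
B = {1, 2, 4, 11, 13}
Region: in both A and B
Elements: {1}

Elements in both A and B: {1}


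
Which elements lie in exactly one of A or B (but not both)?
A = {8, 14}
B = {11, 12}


A △ B = (A \ B) ∪ (B \ A) = elements in exactly one of A or B
A \ B = {8, 14}
B \ A = {11, 12}
A △ B = {8, 11, 12, 14}

A △ B = {8, 11, 12, 14}


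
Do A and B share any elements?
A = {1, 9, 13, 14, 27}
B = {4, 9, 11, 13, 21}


Disjoint means A ∩ B = ∅.
A ∩ B = {9, 13}
A ∩ B ≠ ∅, so A and B are NOT disjoint.

Yes — A and B share the element(s) of A ∩ B = {9, 13}, so they are not disjoint


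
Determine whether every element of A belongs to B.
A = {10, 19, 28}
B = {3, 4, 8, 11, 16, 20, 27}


A ⊆ B means every element of A is in B.
Elements in A not in B: {10, 19, 28}
So A ⊄ B.

No, A ⊄ B


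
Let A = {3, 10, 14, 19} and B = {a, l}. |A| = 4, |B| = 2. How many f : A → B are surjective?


n = |A| = 4, k = |B| = 2. Surjections via inclusion-exclusion:
S(n,k) = Σ(-1)^i × C(k,i) × (k-i)^n, i=0 to k
i=0: (-1)^0×C(2,0)×2^4 = 16
i=1: (-1)^1×C(2,1)×1^4 = -2
i=2: (-1)^2×C(2,2)×0^4 = 0
Total = 14

Number of surjections = 14


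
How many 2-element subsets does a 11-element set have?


C(n,k) = n! / (k!(n-k)!)
C(11,2) = 11! / (2!9!)
= 55

C(11,2) = 55


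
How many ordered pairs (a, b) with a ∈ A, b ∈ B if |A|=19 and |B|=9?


|A × B| = |A| × |B|
= 19 × 9
= 171

|A × B| = 171


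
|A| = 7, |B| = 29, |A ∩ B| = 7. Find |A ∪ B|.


|A ∪ B| = |A| + |B| - |A ∩ B|
= 7 + 29 - 7
= 29

|A ∪ B| = 29


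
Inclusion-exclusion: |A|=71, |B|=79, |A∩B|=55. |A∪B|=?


|A ∪ B| = |A| + |B| - |A ∩ B|
= 71 + 79 - 55
= 95

|A ∪ B| = 95


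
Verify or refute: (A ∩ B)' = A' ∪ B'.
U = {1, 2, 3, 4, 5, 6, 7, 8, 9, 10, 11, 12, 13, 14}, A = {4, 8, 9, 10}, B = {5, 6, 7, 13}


LHS: A ∩ B = ∅
(A ∩ B)' = U \ (A ∩ B) = {1, 2, 3, 4, 5, 6, 7, 8, 9, 10, 11, 12, 13, 14}
A' = {1, 2, 3, 5, 6, 7, 11, 12, 13, 14}, B' = {1, 2, 3, 4, 8, 9, 10, 11, 12, 14}
Claimed RHS: A' ∪ B' = {1, 2, 3, 4, 5, 6, 7, 8, 9, 10, 11, 12, 13, 14}
Identity is VALID: LHS = RHS = {1, 2, 3, 4, 5, 6, 7, 8, 9, 10, 11, 12, 13, 14} ✓

Identity is valid. (A ∩ B)' = A' ∪ B' = {1, 2, 3, 4, 5, 6, 7, 8, 9, 10, 11, 12, 13, 14}


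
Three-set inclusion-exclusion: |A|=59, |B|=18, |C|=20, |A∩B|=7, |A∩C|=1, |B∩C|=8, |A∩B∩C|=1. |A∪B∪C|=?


|A∪B∪C| = |A|+|B|+|C| - |A∩B|-|A∩C|-|B∩C| + |A∩B∩C|
= 59+18+20 - 7-1-8 + 1
= 97 - 16 + 1
= 82

|A ∪ B ∪ C| = 82


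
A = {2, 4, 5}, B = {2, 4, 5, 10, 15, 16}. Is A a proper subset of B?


A ⊂ B requires: A ⊆ B AND A ≠ B.
A ⊆ B? Yes
A = B? No
A ⊂ B: Yes (A is a proper subset of B)

Yes, A ⊂ B


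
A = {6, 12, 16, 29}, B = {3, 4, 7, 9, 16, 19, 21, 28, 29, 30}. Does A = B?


Two sets are equal iff they have exactly the same elements.
A = {6, 12, 16, 29}
B = {3, 4, 7, 9, 16, 19, 21, 28, 29, 30}
Differences: {3, 4, 6, 7, 9, 12, 19, 21, 28, 30}
A ≠ B

No, A ≠ B


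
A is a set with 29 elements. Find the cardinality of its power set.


Number of subsets = 2^n
= 2^29
= 536870912

|P(A)| = 536870912


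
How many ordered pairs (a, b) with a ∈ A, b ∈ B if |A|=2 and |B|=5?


|A × B| = |A| × |B|
= 2 × 5
= 10

|A × B| = 10


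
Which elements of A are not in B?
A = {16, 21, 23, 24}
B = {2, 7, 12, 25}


A \ B = elements in A but not in B
A = {16, 21, 23, 24}
B = {2, 7, 12, 25}
Remove from A any elements in B
A \ B = {16, 21, 23, 24}

A \ B = {16, 21, 23, 24}


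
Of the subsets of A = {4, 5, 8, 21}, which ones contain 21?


A subset of A contains 21 iff the remaining 3 elements form any subset of A \ {21}.
Count: 2^(n-1) = 2^3 = 8
Subsets containing 21: {21}, {4, 21}, {5, 21}, {8, 21}, {4, 5, 21}, {4, 8, 21}, {5, 8, 21}, {4, 5, 8, 21}

Subsets containing 21 (8 total): {21}, {4, 21}, {5, 21}, {8, 21}, {4, 5, 21}, {4, 8, 21}, {5, 8, 21}, {4, 5, 8, 21}


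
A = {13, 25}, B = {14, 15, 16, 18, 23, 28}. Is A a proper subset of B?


A ⊂ B requires: A ⊆ B AND A ≠ B.
A ⊆ B? No
A ⊄ B, so A is not a proper subset.

No, A is not a proper subset of B


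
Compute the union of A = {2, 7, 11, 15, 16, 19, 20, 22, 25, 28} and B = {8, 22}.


A ∪ B = all elements in A or B (or both)
A = {2, 7, 11, 15, 16, 19, 20, 22, 25, 28}
B = {8, 22}
A ∪ B = {2, 7, 8, 11, 15, 16, 19, 20, 22, 25, 28}

A ∪ B = {2, 7, 8, 11, 15, 16, 19, 20, 22, 25, 28}


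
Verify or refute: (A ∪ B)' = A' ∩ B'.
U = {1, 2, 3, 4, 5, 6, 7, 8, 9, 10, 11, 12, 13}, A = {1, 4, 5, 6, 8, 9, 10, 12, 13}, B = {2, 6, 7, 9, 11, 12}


LHS: A ∪ B = {1, 2, 4, 5, 6, 7, 8, 9, 10, 11, 12, 13}
(A ∪ B)' = U \ (A ∪ B) = {3}
A' = {2, 3, 7, 11}, B' = {1, 3, 4, 5, 8, 10, 13}
Claimed RHS: A' ∩ B' = {3}
Identity is VALID: LHS = RHS = {3} ✓

Identity is valid. (A ∪ B)' = A' ∩ B' = {3}


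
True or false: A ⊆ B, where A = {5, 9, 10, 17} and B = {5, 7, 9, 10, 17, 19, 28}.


A ⊆ B means every element of A is in B.
All elements of A are in B.
So A ⊆ B.

Yes, A ⊆ B


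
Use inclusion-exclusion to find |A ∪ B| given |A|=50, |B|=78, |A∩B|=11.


|A ∪ B| = |A| + |B| - |A ∩ B|
= 50 + 78 - 11
= 117

|A ∪ B| = 117


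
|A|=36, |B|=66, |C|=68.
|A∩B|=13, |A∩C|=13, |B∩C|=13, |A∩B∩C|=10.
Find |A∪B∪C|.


|A∪B∪C| = |A|+|B|+|C| - |A∩B|-|A∩C|-|B∩C| + |A∩B∩C|
= 36+66+68 - 13-13-13 + 10
= 170 - 39 + 10
= 141

|A ∪ B ∪ C| = 141


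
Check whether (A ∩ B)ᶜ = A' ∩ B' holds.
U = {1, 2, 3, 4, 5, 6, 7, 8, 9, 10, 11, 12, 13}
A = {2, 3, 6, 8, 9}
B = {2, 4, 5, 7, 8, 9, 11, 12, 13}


LHS: A ∩ B = {2, 8, 9}
(A ∩ B)' = U \ (A ∩ B) = {1, 3, 4, 5, 6, 7, 10, 11, 12, 13}
A' = {1, 4, 5, 7, 10, 11, 12, 13}, B' = {1, 3, 6, 10}
Claimed RHS: A' ∩ B' = {1, 10}
Identity is INVALID: LHS = {1, 3, 4, 5, 6, 7, 10, 11, 12, 13} but the RHS claimed here equals {1, 10}. The correct form is (A ∩ B)' = A' ∪ B'.

Identity is invalid: (A ∩ B)' = {1, 3, 4, 5, 6, 7, 10, 11, 12, 13} but A' ∩ B' = {1, 10}. The correct De Morgan law is (A ∩ B)' = A' ∪ B'.


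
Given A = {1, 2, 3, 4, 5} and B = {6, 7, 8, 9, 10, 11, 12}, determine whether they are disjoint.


Disjoint means A ∩ B = ∅.
A ∩ B = ∅
A ∩ B = ∅, so A and B are disjoint.

Yes, A and B are disjoint


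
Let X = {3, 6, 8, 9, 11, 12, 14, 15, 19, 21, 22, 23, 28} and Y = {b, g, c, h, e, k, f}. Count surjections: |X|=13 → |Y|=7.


n = |X| = 13, k = |Y| = 7. Surjections via inclusion-exclusion:
S(n,k) = Σ(-1)^i × C(k,i) × (k-i)^n, i=0 to k
i=0: (-1)^0×C(7,0)×7^13 = 96889010407
i=1: (-1)^1×C(7,1)×6^13 = -91424858112
i=2: (-1)^2×C(7,2)×5^13 = 25634765625
i=3: (-1)^3×C(7,3)×4^13 = -2348810240
i=4: (-1)^4×C(7,4)×3^13 = 55801305
i=5: (-1)^5×C(7,5)×2^13 = -172032
i=6: (-1)^6×C(7,6)×1^13 = 7
i=7: (-1)^7×C(7,7)×0^13 = 0
Total = 28805736960

Number of surjections = 28805736960


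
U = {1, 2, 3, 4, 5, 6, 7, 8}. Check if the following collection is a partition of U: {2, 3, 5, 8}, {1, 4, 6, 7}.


A partition requires: (1) non-empty parts, (2) pairwise disjoint, (3) union = U
Parts: {2, 3, 5, 8}, {1, 4, 6, 7}
Union of parts: {1, 2, 3, 4, 5, 6, 7, 8}
U = {1, 2, 3, 4, 5, 6, 7, 8}
All non-empty? True
Pairwise disjoint? True
Covers U? True

Yes, valid partition


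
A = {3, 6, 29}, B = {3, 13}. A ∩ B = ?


A ∩ B = elements in both A and B
A = {3, 6, 29}
B = {3, 13}
A ∩ B = {3}

A ∩ B = {3}


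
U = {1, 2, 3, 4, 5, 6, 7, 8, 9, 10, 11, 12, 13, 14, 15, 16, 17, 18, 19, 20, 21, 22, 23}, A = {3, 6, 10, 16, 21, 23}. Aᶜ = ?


Aᶜ = U \ A = elements in U but not in A
U = {1, 2, 3, 4, 5, 6, 7, 8, 9, 10, 11, 12, 13, 14, 15, 16, 17, 18, 19, 20, 21, 22, 23}
A = {3, 6, 10, 16, 21, 23}
Aᶜ = {1, 2, 4, 5, 7, 8, 9, 11, 12, 13, 14, 15, 17, 18, 19, 20, 22}

Aᶜ = {1, 2, 4, 5, 7, 8, 9, 11, 12, 13, 14, 15, 17, 18, 19, 20, 22}


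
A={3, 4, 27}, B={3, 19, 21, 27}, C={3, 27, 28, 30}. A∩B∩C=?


A ∩ B = {3, 27}
(A ∩ B) ∩ C = {3, 27}

A ∩ B ∩ C = {3, 27}


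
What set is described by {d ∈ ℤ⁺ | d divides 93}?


Checking each candidate:
Condition: positive divisors of 93
Result = {1, 3, 31, 93}

{1, 3, 31, 93}


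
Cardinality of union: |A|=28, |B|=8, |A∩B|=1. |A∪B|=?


|A ∪ B| = |A| + |B| - |A ∩ B|
= 28 + 8 - 1
= 35

|A ∪ B| = 35


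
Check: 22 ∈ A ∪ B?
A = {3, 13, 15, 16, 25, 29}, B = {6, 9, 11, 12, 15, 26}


A = {3, 13, 15, 16, 25, 29}, B = {6, 9, 11, 12, 15, 26}
A ∪ B = all elements in A or B
A ∪ B = {3, 6, 9, 11, 12, 13, 15, 16, 25, 26, 29}
Checking if 22 ∈ A ∪ B
22 is not in A ∪ B → False

22 ∉ A ∪ B


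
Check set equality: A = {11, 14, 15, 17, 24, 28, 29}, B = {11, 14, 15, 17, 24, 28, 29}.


Two sets are equal iff they have exactly the same elements.
A = {11, 14, 15, 17, 24, 28, 29}
B = {11, 14, 15, 17, 24, 28, 29}
Same elements → A = B

Yes, A = B


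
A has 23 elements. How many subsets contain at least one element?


Total subsets = 2^n = 2^23 = 8388608
Non-empty subsets exclude the empty set: 2^n - 1
= 8388608 - 1
= 8388607

Number of non-empty subsets = 8388607


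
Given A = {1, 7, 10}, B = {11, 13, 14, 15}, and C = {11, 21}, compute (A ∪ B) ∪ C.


A ∪ B = {1, 7, 10, 11, 13, 14, 15}
(A ∪ B) ∪ C = {1, 7, 10, 11, 13, 14, 15, 21}

A ∪ B ∪ C = {1, 7, 10, 11, 13, 14, 15, 21}


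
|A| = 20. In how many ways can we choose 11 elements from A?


C(n,k) = n! / (k!(n-k)!)
C(20,11) = 20! / (11!9!)
= 167960

C(20,11) = 167960


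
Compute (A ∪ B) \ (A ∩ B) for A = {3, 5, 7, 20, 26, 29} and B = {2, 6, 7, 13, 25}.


A △ B = (A \ B) ∪ (B \ A) = elements in exactly one of A or B
A \ B = {3, 5, 20, 26, 29}
B \ A = {2, 6, 13, 25}
A △ B = {2, 3, 5, 6, 13, 20, 25, 26, 29}

A △ B = {2, 3, 5, 6, 13, 20, 25, 26, 29}


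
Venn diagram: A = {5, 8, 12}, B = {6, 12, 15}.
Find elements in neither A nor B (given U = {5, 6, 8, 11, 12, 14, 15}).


A = {5, 8, 12}
B = {6, 12, 15}
Region: in neither A nor B (given U = {5, 6, 8, 11, 12, 14, 15})
Elements: {11, 14}

Elements in neither A nor B (given U = {5, 6, 8, 11, 12, 14, 15}): {11, 14}


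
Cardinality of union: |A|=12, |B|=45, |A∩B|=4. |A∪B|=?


|A ∪ B| = |A| + |B| - |A ∩ B|
= 12 + 45 - 4
= 53

|A ∪ B| = 53


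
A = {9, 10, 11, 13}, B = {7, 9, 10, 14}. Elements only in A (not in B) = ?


A = {9, 10, 11, 13}
B = {7, 9, 10, 14}
Region: only in A (not in B)
Elements: {11, 13}

Elements only in A (not in B): {11, 13}


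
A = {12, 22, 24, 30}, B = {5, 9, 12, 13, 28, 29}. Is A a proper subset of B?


A ⊂ B requires: A ⊆ B AND A ≠ B.
A ⊆ B? No
A ⊄ B, so A is not a proper subset.

No, A is not a proper subset of B


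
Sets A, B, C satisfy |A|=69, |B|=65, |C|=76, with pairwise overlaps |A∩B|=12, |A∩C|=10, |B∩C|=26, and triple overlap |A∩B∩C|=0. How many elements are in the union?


|A∪B∪C| = |A|+|B|+|C| - |A∩B|-|A∩C|-|B∩C| + |A∩B∩C|
= 69+65+76 - 12-10-26 + 0
= 210 - 48 + 0
= 162

|A ∪ B ∪ C| = 162


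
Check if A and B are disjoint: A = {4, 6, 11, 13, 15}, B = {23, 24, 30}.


Disjoint means A ∩ B = ∅.
A ∩ B = ∅
A ∩ B = ∅, so A and B are disjoint.

Yes, A and B are disjoint


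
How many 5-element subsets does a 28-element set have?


C(n,k) = n! / (k!(n-k)!)
C(28,5) = 28! / (5!23!)
= 98280

C(28,5) = 98280


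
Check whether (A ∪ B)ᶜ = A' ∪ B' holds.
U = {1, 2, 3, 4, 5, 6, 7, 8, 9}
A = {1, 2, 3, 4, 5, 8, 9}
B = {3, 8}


LHS: A ∪ B = {1, 2, 3, 4, 5, 8, 9}
(A ∪ B)' = U \ (A ∪ B) = {6, 7}
A' = {6, 7}, B' = {1, 2, 4, 5, 6, 7, 9}
Claimed RHS: A' ∪ B' = {1, 2, 4, 5, 6, 7, 9}
Identity is INVALID: LHS = {6, 7} but the RHS claimed here equals {1, 2, 4, 5, 6, 7, 9}. The correct form is (A ∪ B)' = A' ∩ B'.

Identity is invalid: (A ∪ B)' = {6, 7} but A' ∪ B' = {1, 2, 4, 5, 6, 7, 9}. The correct De Morgan law is (A ∪ B)' = A' ∩ B'.


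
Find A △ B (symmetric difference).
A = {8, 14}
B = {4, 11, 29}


A △ B = (A \ B) ∪ (B \ A) = elements in exactly one of A or B
A \ B = {8, 14}
B \ A = {4, 11, 29}
A △ B = {4, 8, 11, 14, 29}

A △ B = {4, 8, 11, 14, 29}


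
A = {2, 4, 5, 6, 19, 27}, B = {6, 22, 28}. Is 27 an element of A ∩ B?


A = {2, 4, 5, 6, 19, 27}, B = {6, 22, 28}
A ∩ B = elements in both A and B
A ∩ B = {6}
Checking if 27 ∈ A ∩ B
27 is not in A ∩ B → False

27 ∉ A ∩ B


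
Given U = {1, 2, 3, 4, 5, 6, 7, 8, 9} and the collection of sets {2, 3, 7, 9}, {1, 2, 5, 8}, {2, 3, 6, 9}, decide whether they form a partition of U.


A partition requires: (1) non-empty parts, (2) pairwise disjoint, (3) union = U
Parts: {2, 3, 7, 9}, {1, 2, 5, 8}, {2, 3, 6, 9}
Union of parts: {1, 2, 3, 5, 6, 7, 8, 9}
U = {1, 2, 3, 4, 5, 6, 7, 8, 9}
All non-empty? True
Pairwise disjoint? False
Covers U? False

No, not a valid partition


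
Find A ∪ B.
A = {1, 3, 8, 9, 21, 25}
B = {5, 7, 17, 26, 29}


A ∪ B = all elements in A or B (or both)
A = {1, 3, 8, 9, 21, 25}
B = {5, 7, 17, 26, 29}
A ∪ B = {1, 3, 5, 7, 8, 9, 17, 21, 25, 26, 29}

A ∪ B = {1, 3, 5, 7, 8, 9, 17, 21, 25, 26, 29}


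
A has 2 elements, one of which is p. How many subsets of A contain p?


Subsets of A containing p correspond to subsets of A \ {p}, which has 1 elements.
Count = 2^(n-1) = 2^1
= 2

Number of subsets containing p = 2


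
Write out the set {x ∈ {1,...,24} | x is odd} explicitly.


Checking each candidate:
Condition: odd numbers in {1,...,24}
Result = {1, 3, 5, 7, 9, 11, 13, 15, 17, 19, 21, 23}

{1, 3, 5, 7, 9, 11, 13, 15, 17, 19, 21, 23}


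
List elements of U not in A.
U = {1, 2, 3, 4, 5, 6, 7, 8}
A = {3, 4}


Aᶜ = U \ A = elements in U but not in A
U = {1, 2, 3, 4, 5, 6, 7, 8}
A = {3, 4}
Aᶜ = {1, 2, 5, 6, 7, 8}

Aᶜ = {1, 2, 5, 6, 7, 8}


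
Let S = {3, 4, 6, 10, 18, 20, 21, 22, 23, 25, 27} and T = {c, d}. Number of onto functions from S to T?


n = |S| = 11, k = |T| = 2. Surjections via inclusion-exclusion:
S(n,k) = Σ(-1)^i × C(k,i) × (k-i)^n, i=0 to k
i=0: (-1)^0×C(2,0)×2^11 = 2048
i=1: (-1)^1×C(2,1)×1^11 = -2
i=2: (-1)^2×C(2,2)×0^11 = 0
Total = 2046

Number of surjections = 2046


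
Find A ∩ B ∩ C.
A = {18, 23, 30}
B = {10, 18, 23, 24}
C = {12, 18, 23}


A ∩ B = {18, 23}
(A ∩ B) ∩ C = {18, 23}

A ∩ B ∩ C = {18, 23}


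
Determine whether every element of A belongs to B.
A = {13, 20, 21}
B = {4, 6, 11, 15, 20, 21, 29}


A ⊆ B means every element of A is in B.
Elements in A not in B: {13}
So A ⊄ B.

No, A ⊄ B


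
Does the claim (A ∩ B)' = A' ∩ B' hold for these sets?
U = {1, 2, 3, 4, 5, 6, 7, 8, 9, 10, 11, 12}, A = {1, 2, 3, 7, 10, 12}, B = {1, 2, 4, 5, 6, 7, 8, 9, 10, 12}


LHS: A ∩ B = {1, 2, 7, 10, 12}
(A ∩ B)' = U \ (A ∩ B) = {3, 4, 5, 6, 8, 9, 11}
A' = {4, 5, 6, 8, 9, 11}, B' = {3, 11}
Claimed RHS: A' ∩ B' = {11}
Identity is INVALID: LHS = {3, 4, 5, 6, 8, 9, 11} but the RHS claimed here equals {11}. The correct form is (A ∩ B)' = A' ∪ B'.

Identity is invalid: (A ∩ B)' = {3, 4, 5, 6, 8, 9, 11} but A' ∩ B' = {11}. The correct De Morgan law is (A ∩ B)' = A' ∪ B'.


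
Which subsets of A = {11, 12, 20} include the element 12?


A subset of A contains 12 iff the remaining 2 elements form any subset of A \ {12}.
Count: 2^(n-1) = 2^2 = 4
Subsets containing 12: {12}, {11, 12}, {12, 20}, {11, 12, 20}

Subsets containing 12 (4 total): {12}, {11, 12}, {12, 20}, {11, 12, 20}


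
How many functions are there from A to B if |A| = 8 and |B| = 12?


Each of |A| = 8 inputs maps to any of |B| = 12 outputs.
# functions = |B|^|A| = 12^8
= 429981696

Number of functions = 429981696


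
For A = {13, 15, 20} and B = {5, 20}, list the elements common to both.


A ∩ B = elements in both A and B
A = {13, 15, 20}
B = {5, 20}
A ∩ B = {20}

A ∩ B = {20}


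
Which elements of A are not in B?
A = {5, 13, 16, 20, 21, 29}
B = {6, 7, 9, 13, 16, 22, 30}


A \ B = elements in A but not in B
A = {5, 13, 16, 20, 21, 29}
B = {6, 7, 9, 13, 16, 22, 30}
Remove from A any elements in B
A \ B = {5, 20, 21, 29}

A \ B = {5, 20, 21, 29}


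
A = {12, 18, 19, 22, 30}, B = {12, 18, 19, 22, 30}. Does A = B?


Two sets are equal iff they have exactly the same elements.
A = {12, 18, 19, 22, 30}
B = {12, 18, 19, 22, 30}
Same elements → A = B

Yes, A = B


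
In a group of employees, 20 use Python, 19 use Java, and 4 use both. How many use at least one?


|A ∪ B| = |A| + |B| - |A ∩ B|
= 20 + 19 - 4
= 35

|A ∪ B| = 35


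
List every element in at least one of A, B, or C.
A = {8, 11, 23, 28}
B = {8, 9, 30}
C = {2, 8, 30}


A ∪ B = {8, 9, 11, 23, 28, 30}
(A ∪ B) ∪ C = {2, 8, 9, 11, 23, 28, 30}

A ∪ B ∪ C = {2, 8, 9, 11, 23, 28, 30}


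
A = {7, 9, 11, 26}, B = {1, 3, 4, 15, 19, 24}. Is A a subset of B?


A ⊆ B means every element of A is in B.
Elements in A not in B: {7, 9, 11, 26}
So A ⊄ B.

No, A ⊄ B


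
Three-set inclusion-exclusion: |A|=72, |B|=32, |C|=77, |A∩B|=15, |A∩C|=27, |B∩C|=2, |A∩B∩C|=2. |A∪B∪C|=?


|A∪B∪C| = |A|+|B|+|C| - |A∩B|-|A∩C|-|B∩C| + |A∩B∩C|
= 72+32+77 - 15-27-2 + 2
= 181 - 44 + 2
= 139

|A ∪ B ∪ C| = 139


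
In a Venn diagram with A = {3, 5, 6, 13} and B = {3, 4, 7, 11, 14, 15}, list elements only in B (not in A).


A = {3, 5, 6, 13}
B = {3, 4, 7, 11, 14, 15}
Region: only in B (not in A)
Elements: {4, 7, 11, 14, 15}

Elements only in B (not in A): {4, 7, 11, 14, 15}


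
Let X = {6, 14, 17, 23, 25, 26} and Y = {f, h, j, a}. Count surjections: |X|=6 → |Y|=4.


n = |X| = 6, k = |Y| = 4. Surjections via inclusion-exclusion:
S(n,k) = Σ(-1)^i × C(k,i) × (k-i)^n, i=0 to k
i=0: (-1)^0×C(4,0)×4^6 = 4096
i=1: (-1)^1×C(4,1)×3^6 = -2916
i=2: (-1)^2×C(4,2)×2^6 = 384
i=3: (-1)^3×C(4,3)×1^6 = -4
i=4: (-1)^4×C(4,4)×0^6 = 0
Total = 1560

Number of surjections = 1560


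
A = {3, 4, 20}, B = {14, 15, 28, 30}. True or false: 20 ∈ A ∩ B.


A = {3, 4, 20}, B = {14, 15, 28, 30}
A ∩ B = elements in both A and B
A ∩ B = ∅
Checking if 20 ∈ A ∩ B
20 is not in A ∩ B → False

20 ∉ A ∩ B


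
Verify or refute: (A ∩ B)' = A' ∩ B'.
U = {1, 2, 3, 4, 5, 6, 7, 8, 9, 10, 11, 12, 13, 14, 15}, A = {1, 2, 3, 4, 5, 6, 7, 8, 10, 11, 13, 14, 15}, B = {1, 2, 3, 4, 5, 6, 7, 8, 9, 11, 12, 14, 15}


LHS: A ∩ B = {1, 2, 3, 4, 5, 6, 7, 8, 11, 14, 15}
(A ∩ B)' = U \ (A ∩ B) = {9, 10, 12, 13}
A' = {9, 12}, B' = {10, 13}
Claimed RHS: A' ∩ B' = ∅
Identity is INVALID: LHS = {9, 10, 12, 13} but the RHS claimed here equals ∅. The correct form is (A ∩ B)' = A' ∪ B'.

Identity is invalid: (A ∩ B)' = {9, 10, 12, 13} but A' ∩ B' = ∅. The correct De Morgan law is (A ∩ B)' = A' ∪ B'.


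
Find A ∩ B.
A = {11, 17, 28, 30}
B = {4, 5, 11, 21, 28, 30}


A ∩ B = elements in both A and B
A = {11, 17, 28, 30}
B = {4, 5, 11, 21, 28, 30}
A ∩ B = {11, 28, 30}

A ∩ B = {11, 28, 30}


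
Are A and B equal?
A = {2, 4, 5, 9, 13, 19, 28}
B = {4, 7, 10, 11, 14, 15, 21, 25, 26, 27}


Two sets are equal iff they have exactly the same elements.
A = {2, 4, 5, 9, 13, 19, 28}
B = {4, 7, 10, 11, 14, 15, 21, 25, 26, 27}
Differences: {2, 5, 7, 9, 10, 11, 13, 14, 15, 19, 21, 25, 26, 27, 28}
A ≠ B

No, A ≠ B


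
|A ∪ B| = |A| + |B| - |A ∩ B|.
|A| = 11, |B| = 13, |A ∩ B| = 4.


|A ∪ B| = |A| + |B| - |A ∩ B|
= 11 + 13 - 4
= 20

|A ∪ B| = 20


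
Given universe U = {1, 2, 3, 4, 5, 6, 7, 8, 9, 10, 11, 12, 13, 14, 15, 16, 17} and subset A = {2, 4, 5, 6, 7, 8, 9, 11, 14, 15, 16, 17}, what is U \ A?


Aᶜ = U \ A = elements in U but not in A
U = {1, 2, 3, 4, 5, 6, 7, 8, 9, 10, 11, 12, 13, 14, 15, 16, 17}
A = {2, 4, 5, 6, 7, 8, 9, 11, 14, 15, 16, 17}
Aᶜ = {1, 3, 10, 12, 13}

Aᶜ = {1, 3, 10, 12, 13}


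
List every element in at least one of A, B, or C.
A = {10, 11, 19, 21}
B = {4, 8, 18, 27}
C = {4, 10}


A ∪ B = {4, 8, 10, 11, 18, 19, 21, 27}
(A ∪ B) ∪ C = {4, 8, 10, 11, 18, 19, 21, 27}

A ∪ B ∪ C = {4, 8, 10, 11, 18, 19, 21, 27}


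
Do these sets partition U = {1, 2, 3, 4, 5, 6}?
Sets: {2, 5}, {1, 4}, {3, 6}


A partition requires: (1) non-empty parts, (2) pairwise disjoint, (3) union = U
Parts: {2, 5}, {1, 4}, {3, 6}
Union of parts: {1, 2, 3, 4, 5, 6}
U = {1, 2, 3, 4, 5, 6}
All non-empty? True
Pairwise disjoint? True
Covers U? True

Yes, valid partition


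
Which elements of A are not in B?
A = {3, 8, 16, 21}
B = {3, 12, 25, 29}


A \ B = elements in A but not in B
A = {3, 8, 16, 21}
B = {3, 12, 25, 29}
Remove from A any elements in B
A \ B = {8, 16, 21}

A \ B = {8, 16, 21}


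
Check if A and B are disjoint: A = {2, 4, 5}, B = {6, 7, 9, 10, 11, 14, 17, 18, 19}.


Disjoint means A ∩ B = ∅.
A ∩ B = ∅
A ∩ B = ∅, so A and B are disjoint.

Yes, A and B are disjoint


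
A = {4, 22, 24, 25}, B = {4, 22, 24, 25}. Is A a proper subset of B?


A ⊂ B requires: A ⊆ B AND A ≠ B.
A ⊆ B? Yes
A = B? Yes
A = B, so A is not a PROPER subset.

No, A is not a proper subset of B


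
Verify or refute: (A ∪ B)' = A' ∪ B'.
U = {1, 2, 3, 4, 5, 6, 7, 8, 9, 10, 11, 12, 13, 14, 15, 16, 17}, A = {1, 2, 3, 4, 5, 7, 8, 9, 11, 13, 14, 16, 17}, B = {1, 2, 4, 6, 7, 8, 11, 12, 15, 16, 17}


LHS: A ∪ B = {1, 2, 3, 4, 5, 6, 7, 8, 9, 11, 12, 13, 14, 15, 16, 17}
(A ∪ B)' = U \ (A ∪ B) = {10}
A' = {6, 10, 12, 15}, B' = {3, 5, 9, 10, 13, 14}
Claimed RHS: A' ∪ B' = {3, 5, 6, 9, 10, 12, 13, 14, 15}
Identity is INVALID: LHS = {10} but the RHS claimed here equals {3, 5, 6, 9, 10, 12, 13, 14, 15}. The correct form is (A ∪ B)' = A' ∩ B'.

Identity is invalid: (A ∪ B)' = {10} but A' ∪ B' = {3, 5, 6, 9, 10, 12, 13, 14, 15}. The correct De Morgan law is (A ∪ B)' = A' ∩ B'.


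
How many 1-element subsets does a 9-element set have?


C(n,k) = n! / (k!(n-k)!)
C(9,1) = 9! / (1!8!)
= 9

C(9,1) = 9


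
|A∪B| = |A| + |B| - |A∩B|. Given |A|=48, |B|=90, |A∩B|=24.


|A ∪ B| = |A| + |B| - |A ∩ B|
= 48 + 90 - 24
= 114

|A ∪ B| = 114


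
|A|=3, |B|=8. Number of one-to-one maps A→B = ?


An injection sends each of |A| = 3 inputs to a distinct output in B.
# injections = |B|·(|B|-1)·…·(|B|-|A|+1) = 8! / (8 - 3)!
= 8 × 7 × 6
= 336

Number of injections = 336


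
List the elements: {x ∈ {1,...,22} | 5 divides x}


Checking each candidate:
Condition: multiples of 5 in {1,...,22}
Result = {5, 10, 15, 20}

{5, 10, 15, 20}


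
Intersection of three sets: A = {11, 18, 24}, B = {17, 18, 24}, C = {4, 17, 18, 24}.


A ∩ B = {18, 24}
(A ∩ B) ∩ C = {18, 24}

A ∩ B ∩ C = {18, 24}


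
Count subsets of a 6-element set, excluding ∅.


Total subsets = 2^n = 2^6 = 64
Non-empty subsets exclude the empty set: 2^n - 1
= 64 - 1
= 63

Number of non-empty subsets = 63


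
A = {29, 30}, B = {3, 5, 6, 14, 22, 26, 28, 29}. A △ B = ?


A △ B = (A \ B) ∪ (B \ A) = elements in exactly one of A or B
A \ B = {30}
B \ A = {3, 5, 6, 14, 22, 26, 28}
A △ B = {3, 5, 6, 14, 22, 26, 28, 30}

A △ B = {3, 5, 6, 14, 22, 26, 28, 30}


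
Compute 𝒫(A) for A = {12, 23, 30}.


|A| = 3, so |P(A)| = 2^3 = 8
Enumerate subsets by cardinality (0 to 3):
∅, {12}, {23}, {30}, {12, 23}, {12, 30}, {23, 30}, {12, 23, 30}

P(A) has 8 subsets: ∅, {12}, {23}, {30}, {12, 23}, {12, 30}, {23, 30}, {12, 23, 30}


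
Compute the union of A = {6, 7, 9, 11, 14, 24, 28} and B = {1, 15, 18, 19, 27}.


A ∪ B = all elements in A or B (or both)
A = {6, 7, 9, 11, 14, 24, 28}
B = {1, 15, 18, 19, 27}
A ∪ B = {1, 6, 7, 9, 11, 14, 15, 18, 19, 24, 27, 28}

A ∪ B = {1, 6, 7, 9, 11, 14, 15, 18, 19, 24, 27, 28}


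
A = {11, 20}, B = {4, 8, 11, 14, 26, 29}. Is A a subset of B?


A ⊆ B means every element of A is in B.
Elements in A not in B: {20}
So A ⊄ B.

No, A ⊄ B


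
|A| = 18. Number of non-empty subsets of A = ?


Total subsets = 2^n = 2^18 = 262144
Non-empty subsets exclude the empty set: 2^n - 1
= 262144 - 1
= 262143

Number of non-empty subsets = 262143


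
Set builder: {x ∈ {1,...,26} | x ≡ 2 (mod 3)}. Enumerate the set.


Checking each candidate:
Condition: x in {1,...,26} with x ≡ 2 (mod 3)
Result = {2, 5, 8, 11, 14, 17, 20, 23, 26}

{2, 5, 8, 11, 14, 17, 20, 23, 26}


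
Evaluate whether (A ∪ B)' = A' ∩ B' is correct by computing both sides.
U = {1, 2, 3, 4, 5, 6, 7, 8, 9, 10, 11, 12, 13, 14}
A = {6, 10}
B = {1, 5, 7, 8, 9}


LHS: A ∪ B = {1, 5, 6, 7, 8, 9, 10}
(A ∪ B)' = U \ (A ∪ B) = {2, 3, 4, 11, 12, 13, 14}
A' = {1, 2, 3, 4, 5, 7, 8, 9, 11, 12, 13, 14}, B' = {2, 3, 4, 6, 10, 11, 12, 13, 14}
Claimed RHS: A' ∩ B' = {2, 3, 4, 11, 12, 13, 14}
Identity is VALID: LHS = RHS = {2, 3, 4, 11, 12, 13, 14} ✓

Identity is valid. (A ∪ B)' = A' ∩ B' = {2, 3, 4, 11, 12, 13, 14}


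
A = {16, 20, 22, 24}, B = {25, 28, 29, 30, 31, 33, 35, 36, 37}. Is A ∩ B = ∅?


Disjoint means A ∩ B = ∅.
A ∩ B = ∅
A ∩ B = ∅, so A and B are disjoint.

Yes, A and B are disjoint


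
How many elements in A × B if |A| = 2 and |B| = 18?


|A × B| = |A| × |B|
= 2 × 18
= 36

|A × B| = 36


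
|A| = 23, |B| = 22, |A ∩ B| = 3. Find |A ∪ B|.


|A ∪ B| = |A| + |B| - |A ∩ B|
= 23 + 22 - 3
= 42

|A ∪ B| = 42


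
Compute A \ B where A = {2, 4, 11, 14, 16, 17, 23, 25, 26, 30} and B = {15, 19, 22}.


A \ B = elements in A but not in B
A = {2, 4, 11, 14, 16, 17, 23, 25, 26, 30}
B = {15, 19, 22}
Remove from A any elements in B
A \ B = {2, 4, 11, 14, 16, 17, 23, 25, 26, 30}

A \ B = {2, 4, 11, 14, 16, 17, 23, 25, 26, 30}


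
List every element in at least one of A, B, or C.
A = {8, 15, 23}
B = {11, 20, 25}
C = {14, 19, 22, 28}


A ∪ B = {8, 11, 15, 20, 23, 25}
(A ∪ B) ∪ C = {8, 11, 14, 15, 19, 20, 22, 23, 25, 28}

A ∪ B ∪ C = {8, 11, 14, 15, 19, 20, 22, 23, 25, 28}


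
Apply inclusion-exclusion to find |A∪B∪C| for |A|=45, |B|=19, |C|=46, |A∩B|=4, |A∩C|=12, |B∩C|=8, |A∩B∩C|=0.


|A∪B∪C| = |A|+|B|+|C| - |A∩B|-|A∩C|-|B∩C| + |A∩B∩C|
= 45+19+46 - 4-12-8 + 0
= 110 - 24 + 0
= 86

|A ∪ B ∪ C| = 86


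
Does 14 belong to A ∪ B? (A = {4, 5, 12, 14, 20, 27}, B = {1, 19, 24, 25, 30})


A = {4, 5, 12, 14, 20, 27}, B = {1, 19, 24, 25, 30}
A ∪ B = all elements in A or B
A ∪ B = {1, 4, 5, 12, 14, 19, 20, 24, 25, 27, 30}
Checking if 14 ∈ A ∪ B
14 is in A ∪ B → True

14 ∈ A ∪ B


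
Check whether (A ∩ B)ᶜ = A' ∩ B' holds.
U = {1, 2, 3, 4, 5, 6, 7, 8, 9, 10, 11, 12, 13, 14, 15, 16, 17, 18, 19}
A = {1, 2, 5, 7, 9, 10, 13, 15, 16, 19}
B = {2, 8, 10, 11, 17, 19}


LHS: A ∩ B = {2, 10, 19}
(A ∩ B)' = U \ (A ∩ B) = {1, 3, 4, 5, 6, 7, 8, 9, 11, 12, 13, 14, 15, 16, 17, 18}
A' = {3, 4, 6, 8, 11, 12, 14, 17, 18}, B' = {1, 3, 4, 5, 6, 7, 9, 12, 13, 14, 15, 16, 18}
Claimed RHS: A' ∩ B' = {3, 4, 6, 12, 14, 18}
Identity is INVALID: LHS = {1, 3, 4, 5, 6, 7, 8, 9, 11, 12, 13, 14, 15, 16, 17, 18} but the RHS claimed here equals {3, 4, 6, 12, 14, 18}. The correct form is (A ∩ B)' = A' ∪ B'.

Identity is invalid: (A ∩ B)' = {1, 3, 4, 5, 6, 7, 8, 9, 11, 12, 13, 14, 15, 16, 17, 18} but A' ∩ B' = {3, 4, 6, 12, 14, 18}. The correct De Morgan law is (A ∩ B)' = A' ∪ B'.


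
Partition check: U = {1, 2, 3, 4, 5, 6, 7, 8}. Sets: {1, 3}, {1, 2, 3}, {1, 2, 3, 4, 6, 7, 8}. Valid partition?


A partition requires: (1) non-empty parts, (2) pairwise disjoint, (3) union = U
Parts: {1, 3}, {1, 2, 3}, {1, 2, 3, 4, 6, 7, 8}
Union of parts: {1, 2, 3, 4, 6, 7, 8}
U = {1, 2, 3, 4, 5, 6, 7, 8}
All non-empty? True
Pairwise disjoint? False
Covers U? False

No, not a valid partition


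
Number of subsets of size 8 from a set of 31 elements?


C(n,k) = n! / (k!(n-k)!)
C(31,8) = 31! / (8!23!)
= 7888725

C(31,8) = 7888725


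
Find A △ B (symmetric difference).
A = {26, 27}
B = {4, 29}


A △ B = (A \ B) ∪ (B \ A) = elements in exactly one of A or B
A \ B = {26, 27}
B \ A = {4, 29}
A △ B = {4, 26, 27, 29}

A △ B = {4, 26, 27, 29}


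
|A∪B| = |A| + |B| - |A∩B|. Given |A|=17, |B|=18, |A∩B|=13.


|A ∪ B| = |A| + |B| - |A ∩ B|
= 17 + 18 - 13
= 22

|A ∪ B| = 22


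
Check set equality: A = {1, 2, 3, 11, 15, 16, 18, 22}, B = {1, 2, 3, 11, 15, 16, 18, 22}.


Two sets are equal iff they have exactly the same elements.
A = {1, 2, 3, 11, 15, 16, 18, 22}
B = {1, 2, 3, 11, 15, 16, 18, 22}
Same elements → A = B

Yes, A = B


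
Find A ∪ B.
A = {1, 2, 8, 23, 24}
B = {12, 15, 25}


A ∪ B = all elements in A or B (or both)
A = {1, 2, 8, 23, 24}
B = {12, 15, 25}
A ∪ B = {1, 2, 8, 12, 15, 23, 24, 25}

A ∪ B = {1, 2, 8, 12, 15, 23, 24, 25}


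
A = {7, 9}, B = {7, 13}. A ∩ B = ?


A ∩ B = elements in both A and B
A = {7, 9}
B = {7, 13}
A ∩ B = {7}

A ∩ B = {7}


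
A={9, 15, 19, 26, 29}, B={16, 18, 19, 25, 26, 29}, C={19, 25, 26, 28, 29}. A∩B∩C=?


A ∩ B = {19, 26, 29}
(A ∩ B) ∩ C = {19, 26, 29}

A ∩ B ∩ C = {19, 26, 29}


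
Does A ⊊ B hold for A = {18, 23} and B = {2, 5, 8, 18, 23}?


A ⊂ B requires: A ⊆ B AND A ≠ B.
A ⊆ B? Yes
A = B? No
A ⊂ B: Yes (A is a proper subset of B)

Yes, A ⊂ B


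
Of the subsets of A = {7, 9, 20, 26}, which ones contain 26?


A subset of A contains 26 iff the remaining 3 elements form any subset of A \ {26}.
Count: 2^(n-1) = 2^3 = 8
Subsets containing 26: {26}, {7, 26}, {9, 26}, {20, 26}, {7, 9, 26}, {7, 20, 26}, {9, 20, 26}, {7, 9, 20, 26}

Subsets containing 26 (8 total): {26}, {7, 26}, {9, 26}, {20, 26}, {7, 9, 26}, {7, 20, 26}, {9, 20, 26}, {7, 9, 20, 26}


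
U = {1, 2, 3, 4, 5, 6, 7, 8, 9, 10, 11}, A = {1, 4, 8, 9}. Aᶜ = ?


Aᶜ = U \ A = elements in U but not in A
U = {1, 2, 3, 4, 5, 6, 7, 8, 9, 10, 11}
A = {1, 4, 8, 9}
Aᶜ = {2, 3, 5, 6, 7, 10, 11}

Aᶜ = {2, 3, 5, 6, 7, 10, 11}
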